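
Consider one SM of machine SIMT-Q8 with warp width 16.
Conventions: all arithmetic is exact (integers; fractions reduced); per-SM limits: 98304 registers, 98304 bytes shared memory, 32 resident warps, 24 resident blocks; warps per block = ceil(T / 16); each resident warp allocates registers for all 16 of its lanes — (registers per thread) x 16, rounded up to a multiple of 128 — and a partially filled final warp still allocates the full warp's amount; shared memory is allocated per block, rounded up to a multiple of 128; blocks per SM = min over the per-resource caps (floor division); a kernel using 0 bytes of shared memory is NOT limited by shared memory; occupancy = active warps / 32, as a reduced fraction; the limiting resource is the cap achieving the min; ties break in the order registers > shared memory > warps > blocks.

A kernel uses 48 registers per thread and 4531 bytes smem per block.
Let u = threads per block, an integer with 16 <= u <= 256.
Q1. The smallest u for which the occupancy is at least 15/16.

Answer: u = 17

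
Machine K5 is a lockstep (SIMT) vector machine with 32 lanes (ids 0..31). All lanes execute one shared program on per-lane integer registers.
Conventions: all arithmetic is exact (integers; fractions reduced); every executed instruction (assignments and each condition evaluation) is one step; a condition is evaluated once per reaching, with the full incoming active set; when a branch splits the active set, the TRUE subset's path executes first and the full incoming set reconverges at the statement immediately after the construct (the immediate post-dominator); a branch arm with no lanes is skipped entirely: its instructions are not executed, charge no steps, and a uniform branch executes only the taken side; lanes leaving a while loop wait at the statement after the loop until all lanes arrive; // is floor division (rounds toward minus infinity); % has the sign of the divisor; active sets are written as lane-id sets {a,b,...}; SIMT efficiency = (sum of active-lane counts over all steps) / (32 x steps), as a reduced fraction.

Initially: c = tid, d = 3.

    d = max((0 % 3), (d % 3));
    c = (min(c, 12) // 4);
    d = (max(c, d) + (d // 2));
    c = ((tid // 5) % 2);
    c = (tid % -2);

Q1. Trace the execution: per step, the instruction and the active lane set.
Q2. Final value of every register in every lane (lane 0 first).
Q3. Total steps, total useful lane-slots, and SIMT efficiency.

step 0: d <- max((0 % 3), (d % 3))   {0,1,2,3,4,5,6,7,8,9,10,11,12,13,14,15,16,17,18,19,20,21,22,23,24,25,26,27,28,29,30,31}
step 1: c <- (min(c, 12) // 4)       {0,1,2,3,4,5,6,7,8,9,10,11,12,13,14,15,16,17,18,19,20,21,22,23,24,25,26,27,28,29,30,31}
step 2: d <- (max(c, d) + (d // 2))  {0,1,2,3,4,5,6,7,8,9,10,11,12,13,14,15,16,17,18,19,20,21,22,23,24,25,26,27,28,29,30,31}
step 3: c <- ((tid // 5) % 2)        {0,1,2,3,4,5,6,7,8,9,10,11,12,13,14,15,16,17,18,19,20,21,22,23,24,25,26,27,28,29,30,31}
step 4: c <- (tid % -2)              {0,1,2,3,4,5,6,7,8,9,10,11,12,13,14,15,16,17,18,19,20,21,22,23,24,25,26,27,28,29,30,31}

Answer: 5 steps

c: 0,-1,0,-1,0,-1,0,-1,0,-1,0,-1,0,-1,0,-1,0,-1,0,-1,0,-1,0,-1,0,-1,0,-1,0,-1,0,-1
d: 0,0,0,0,1,1,1,1,2,2,2,2,3,3,3,3,3,3,3,3,3,3,3,3,3,3,3,3,3,3,3,3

steps = 5; useful = 160; efficiency = 160/160 = 1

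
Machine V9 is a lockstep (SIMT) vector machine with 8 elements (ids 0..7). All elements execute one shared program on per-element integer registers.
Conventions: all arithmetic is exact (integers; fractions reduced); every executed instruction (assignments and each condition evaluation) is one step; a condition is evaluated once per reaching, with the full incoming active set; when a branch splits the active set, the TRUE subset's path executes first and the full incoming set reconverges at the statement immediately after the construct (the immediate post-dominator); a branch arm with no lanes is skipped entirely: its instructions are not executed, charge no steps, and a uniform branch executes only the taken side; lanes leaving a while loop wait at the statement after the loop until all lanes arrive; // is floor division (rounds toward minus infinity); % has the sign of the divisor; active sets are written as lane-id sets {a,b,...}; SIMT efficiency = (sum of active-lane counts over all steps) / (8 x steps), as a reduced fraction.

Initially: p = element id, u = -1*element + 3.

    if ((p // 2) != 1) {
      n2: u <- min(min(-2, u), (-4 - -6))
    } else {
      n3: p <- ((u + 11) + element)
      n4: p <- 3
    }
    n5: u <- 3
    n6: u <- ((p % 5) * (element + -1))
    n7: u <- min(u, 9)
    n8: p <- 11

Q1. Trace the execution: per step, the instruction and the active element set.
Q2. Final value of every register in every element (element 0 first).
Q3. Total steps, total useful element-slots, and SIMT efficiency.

step 0: eval ((p // 2) != 1)         {0,1,2,3,4,5,6,7}
step 1: u <- min(min(-2, u), (-4 - -6)) {0,1,4,5,6,7}
step 2: p <- ((u + 11) + element)    {2,3}
step 3: p <- 3                       {2,3}
step 4: u <- 3                       {0,1,2,3,4,5,6,7}
step 5: u <- ((p % 5) * (element + -1)) {0,1,2,3,4,5,6,7}
step 6: u <- min(u, 9)               {0,1,2,3,4,5,6,7}
step 7: p <- 11                      {0,1,2,3,4,5,6,7}

Answer: 8 steps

p: 11,11,11,11,11,11,11,11
u: 0,0,3,6,9,0,5,9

steps = 8; useful = 50; efficiency = 50/64 = 25/32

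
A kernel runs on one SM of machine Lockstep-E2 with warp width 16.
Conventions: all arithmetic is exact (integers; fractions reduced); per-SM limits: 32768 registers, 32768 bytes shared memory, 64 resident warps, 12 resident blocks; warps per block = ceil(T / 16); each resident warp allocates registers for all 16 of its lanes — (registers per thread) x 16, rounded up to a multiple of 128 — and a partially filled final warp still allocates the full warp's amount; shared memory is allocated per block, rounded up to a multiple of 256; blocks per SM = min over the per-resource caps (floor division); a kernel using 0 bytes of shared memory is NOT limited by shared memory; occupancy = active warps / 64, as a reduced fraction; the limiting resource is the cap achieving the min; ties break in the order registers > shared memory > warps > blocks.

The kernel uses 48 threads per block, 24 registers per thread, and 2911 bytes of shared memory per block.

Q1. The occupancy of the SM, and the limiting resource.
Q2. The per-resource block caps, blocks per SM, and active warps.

Answer: occupancy 15/32, limited by shared memory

registers: 28 blocks
shared memory: 10 blocks
warps: 21 blocks
blocks: 12 blocks

Answer: 10 blocks, 30 active warps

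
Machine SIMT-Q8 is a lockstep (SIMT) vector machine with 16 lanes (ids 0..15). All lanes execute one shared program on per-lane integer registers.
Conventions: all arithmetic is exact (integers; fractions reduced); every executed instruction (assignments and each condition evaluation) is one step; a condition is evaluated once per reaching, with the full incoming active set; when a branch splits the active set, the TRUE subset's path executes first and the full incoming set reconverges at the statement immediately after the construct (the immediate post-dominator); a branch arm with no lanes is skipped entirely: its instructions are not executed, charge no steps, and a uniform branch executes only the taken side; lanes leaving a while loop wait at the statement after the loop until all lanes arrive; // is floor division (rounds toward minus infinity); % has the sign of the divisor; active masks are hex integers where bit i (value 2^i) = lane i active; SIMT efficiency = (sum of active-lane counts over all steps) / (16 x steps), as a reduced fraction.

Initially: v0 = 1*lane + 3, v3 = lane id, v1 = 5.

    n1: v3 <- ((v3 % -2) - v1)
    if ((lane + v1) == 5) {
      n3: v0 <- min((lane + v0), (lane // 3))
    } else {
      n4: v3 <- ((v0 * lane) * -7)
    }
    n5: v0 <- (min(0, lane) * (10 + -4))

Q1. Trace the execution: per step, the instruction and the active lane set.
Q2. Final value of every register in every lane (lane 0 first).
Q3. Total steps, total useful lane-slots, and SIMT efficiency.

step 0: v3 <- ((v3 % -2) - v1)       0xffff
step 1: eval ((lane + v1) == 5)      0xffff
step 2: v0 <- min((lane + v0), (lane // 3)) 0x0001
step 3: v3 <- ((v0 * lane) * -7)     0xfffe
step 4: v0 <- (min(0, lane) * (10 + -4)) 0xffff

Answer: 5 steps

v0: 0,0,0,0,0,0,0,0,0,0,0,0,0,0,0,0
v3: -5,-28,-70,-126,-196,-280,-378,-490,-616,-756,-910,-1078,-1260,-1456,-1666,-1890
v1: 5,5,5,5,5,5,5,5,5,5,5,5,5,5,5,5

steps = 5; useful = 64; efficiency = 64/80 = 4/5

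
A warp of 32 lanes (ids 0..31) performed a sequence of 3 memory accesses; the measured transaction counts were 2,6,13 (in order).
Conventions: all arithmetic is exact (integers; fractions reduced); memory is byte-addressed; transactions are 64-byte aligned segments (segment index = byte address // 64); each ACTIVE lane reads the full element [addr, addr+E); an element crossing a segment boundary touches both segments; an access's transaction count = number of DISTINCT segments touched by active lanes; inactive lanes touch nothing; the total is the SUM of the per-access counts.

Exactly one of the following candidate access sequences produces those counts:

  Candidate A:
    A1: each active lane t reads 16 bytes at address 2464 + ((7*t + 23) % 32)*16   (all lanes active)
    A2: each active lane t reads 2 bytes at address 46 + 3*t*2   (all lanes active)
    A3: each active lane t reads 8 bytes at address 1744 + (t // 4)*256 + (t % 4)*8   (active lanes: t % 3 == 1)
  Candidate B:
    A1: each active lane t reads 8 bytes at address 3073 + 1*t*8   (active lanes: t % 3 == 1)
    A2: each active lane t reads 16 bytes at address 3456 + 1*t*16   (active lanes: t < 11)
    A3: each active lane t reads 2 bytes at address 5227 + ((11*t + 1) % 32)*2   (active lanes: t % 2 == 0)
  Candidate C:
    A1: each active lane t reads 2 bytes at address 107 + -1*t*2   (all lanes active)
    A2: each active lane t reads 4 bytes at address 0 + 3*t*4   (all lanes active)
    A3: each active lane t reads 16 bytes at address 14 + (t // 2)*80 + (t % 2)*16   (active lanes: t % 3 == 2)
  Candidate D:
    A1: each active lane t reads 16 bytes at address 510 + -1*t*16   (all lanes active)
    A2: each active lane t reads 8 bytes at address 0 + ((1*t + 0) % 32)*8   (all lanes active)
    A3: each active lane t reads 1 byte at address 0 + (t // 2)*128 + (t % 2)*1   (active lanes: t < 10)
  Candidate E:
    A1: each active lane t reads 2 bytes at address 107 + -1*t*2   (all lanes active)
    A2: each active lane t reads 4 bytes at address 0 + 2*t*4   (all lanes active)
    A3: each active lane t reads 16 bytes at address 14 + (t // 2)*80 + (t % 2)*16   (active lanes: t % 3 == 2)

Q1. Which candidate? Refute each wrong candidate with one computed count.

A: A1 gives 9 transactions, not 2
B: A1 gives 5 transactions, not 2
D: A1 gives 9 transactions, not 2
E: A2 gives 4 transactions, not 6
C: all counts match (2,6,13)

Answer: C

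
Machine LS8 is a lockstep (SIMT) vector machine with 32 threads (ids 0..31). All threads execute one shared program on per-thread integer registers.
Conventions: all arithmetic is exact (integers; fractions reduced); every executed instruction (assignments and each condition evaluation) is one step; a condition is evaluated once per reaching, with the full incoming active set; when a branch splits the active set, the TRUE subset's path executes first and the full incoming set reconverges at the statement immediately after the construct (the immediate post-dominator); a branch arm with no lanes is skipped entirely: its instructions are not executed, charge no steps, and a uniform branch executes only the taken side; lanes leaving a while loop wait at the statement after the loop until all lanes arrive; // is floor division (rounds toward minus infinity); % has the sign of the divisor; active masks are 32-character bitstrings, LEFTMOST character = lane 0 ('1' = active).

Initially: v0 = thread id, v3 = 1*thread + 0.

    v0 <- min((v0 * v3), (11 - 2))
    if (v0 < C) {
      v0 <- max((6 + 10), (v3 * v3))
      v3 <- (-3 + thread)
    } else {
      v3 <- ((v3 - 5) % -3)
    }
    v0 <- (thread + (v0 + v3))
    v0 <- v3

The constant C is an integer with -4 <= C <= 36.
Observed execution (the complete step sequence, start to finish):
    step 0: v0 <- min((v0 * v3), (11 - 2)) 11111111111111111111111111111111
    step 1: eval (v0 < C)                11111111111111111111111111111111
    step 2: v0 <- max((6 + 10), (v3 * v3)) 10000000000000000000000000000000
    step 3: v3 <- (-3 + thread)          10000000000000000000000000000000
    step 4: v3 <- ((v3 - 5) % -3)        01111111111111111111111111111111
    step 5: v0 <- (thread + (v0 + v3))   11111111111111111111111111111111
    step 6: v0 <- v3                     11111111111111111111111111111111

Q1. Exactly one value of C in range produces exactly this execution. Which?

Answer: C = 1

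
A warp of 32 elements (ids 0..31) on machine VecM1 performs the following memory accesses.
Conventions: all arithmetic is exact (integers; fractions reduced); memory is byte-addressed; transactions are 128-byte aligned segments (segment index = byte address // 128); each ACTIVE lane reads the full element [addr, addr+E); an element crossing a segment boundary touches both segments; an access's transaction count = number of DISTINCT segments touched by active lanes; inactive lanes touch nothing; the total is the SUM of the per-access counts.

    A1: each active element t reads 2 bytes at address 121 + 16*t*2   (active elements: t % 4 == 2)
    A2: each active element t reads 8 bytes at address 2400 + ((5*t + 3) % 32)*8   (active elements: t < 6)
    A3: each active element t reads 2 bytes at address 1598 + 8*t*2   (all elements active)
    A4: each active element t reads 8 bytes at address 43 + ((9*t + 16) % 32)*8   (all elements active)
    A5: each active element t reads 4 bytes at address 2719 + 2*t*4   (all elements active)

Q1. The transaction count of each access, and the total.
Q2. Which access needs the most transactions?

A1: 8 transactions
A2: 3 transactions
A3: 5 transactions
A4: 3 transactions
A5: 3 transactions

Answer: 8,3,5,3,3; total 22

Answer: A1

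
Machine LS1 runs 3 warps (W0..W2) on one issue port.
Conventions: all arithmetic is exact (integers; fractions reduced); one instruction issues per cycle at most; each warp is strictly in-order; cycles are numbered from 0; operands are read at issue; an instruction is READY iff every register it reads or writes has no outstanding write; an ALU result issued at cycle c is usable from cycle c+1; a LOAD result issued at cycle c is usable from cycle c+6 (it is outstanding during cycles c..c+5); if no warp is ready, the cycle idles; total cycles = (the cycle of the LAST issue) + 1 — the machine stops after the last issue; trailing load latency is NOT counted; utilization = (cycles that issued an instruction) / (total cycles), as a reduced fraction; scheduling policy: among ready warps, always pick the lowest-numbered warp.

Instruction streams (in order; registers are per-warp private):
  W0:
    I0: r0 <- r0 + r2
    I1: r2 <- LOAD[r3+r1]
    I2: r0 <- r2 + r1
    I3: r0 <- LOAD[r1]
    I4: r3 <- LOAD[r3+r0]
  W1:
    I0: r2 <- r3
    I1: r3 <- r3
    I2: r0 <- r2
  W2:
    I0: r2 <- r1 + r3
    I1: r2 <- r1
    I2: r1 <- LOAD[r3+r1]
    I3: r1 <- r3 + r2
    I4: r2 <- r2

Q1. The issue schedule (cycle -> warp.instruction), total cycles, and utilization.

cycle 0: W0.I0
cycle 1: W0.I1
cycle 2: W1.I0
cycle 3: W1.I1
cycle 4: W1.I2
cycle 5: W2.I0
cycle 6: W2.I1
cycle 7: W0.I2
cycle 8: W0.I3
cycle 9: W2.I2
cycle 10: idle
cycle 11: idle
cycle 12: idle
cycle 13: idle
cycle 14: W0.I4
cycle 15: W2.I3
cycle 16: W2.I4

Answer: 17 cycles, utilization 13/17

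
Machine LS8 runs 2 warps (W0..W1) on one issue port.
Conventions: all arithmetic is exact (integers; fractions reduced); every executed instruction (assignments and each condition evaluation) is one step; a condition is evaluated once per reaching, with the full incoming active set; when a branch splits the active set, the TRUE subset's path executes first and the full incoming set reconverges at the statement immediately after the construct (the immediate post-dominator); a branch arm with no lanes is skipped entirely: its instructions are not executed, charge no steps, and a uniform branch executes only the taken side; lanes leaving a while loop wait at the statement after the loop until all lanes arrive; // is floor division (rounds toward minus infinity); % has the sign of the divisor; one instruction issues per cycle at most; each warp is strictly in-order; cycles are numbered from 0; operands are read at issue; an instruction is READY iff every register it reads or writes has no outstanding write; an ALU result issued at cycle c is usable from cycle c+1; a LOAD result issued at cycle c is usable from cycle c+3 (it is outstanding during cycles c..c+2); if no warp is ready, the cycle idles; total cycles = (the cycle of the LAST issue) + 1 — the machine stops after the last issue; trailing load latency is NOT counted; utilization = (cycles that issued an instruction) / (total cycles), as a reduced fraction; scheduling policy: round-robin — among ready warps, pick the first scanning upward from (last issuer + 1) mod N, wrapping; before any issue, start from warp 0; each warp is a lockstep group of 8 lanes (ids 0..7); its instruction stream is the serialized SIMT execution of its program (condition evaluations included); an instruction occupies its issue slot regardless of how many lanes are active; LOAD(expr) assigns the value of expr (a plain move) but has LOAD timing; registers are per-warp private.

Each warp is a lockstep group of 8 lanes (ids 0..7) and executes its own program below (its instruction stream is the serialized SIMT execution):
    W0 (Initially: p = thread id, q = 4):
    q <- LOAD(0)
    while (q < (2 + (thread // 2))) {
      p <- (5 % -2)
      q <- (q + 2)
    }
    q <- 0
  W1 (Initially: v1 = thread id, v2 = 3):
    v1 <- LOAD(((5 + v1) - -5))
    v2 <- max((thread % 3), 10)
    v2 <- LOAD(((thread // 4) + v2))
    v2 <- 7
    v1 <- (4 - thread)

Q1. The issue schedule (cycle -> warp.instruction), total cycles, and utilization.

cycle 0: W0.I0
cycle 1: W1.I0
cycle 2: W1.I1
cycle 3: W0.I1
cycle 4: W1.I2
cycle 5: W0.I2
cycle 6: W0.I3
cycle 7: W1.I3
cycle 8: W0.I4
cycle 9: W1.I4
cycle 10: W0.I5
cycle 11: W0.I6
cycle 12: W0.I7
cycle 13: W0.I8
cycle 14: W0.I9
cycle 15: W0.I10
cycle 16: W0.I11

Answer: 17 cycles, utilization 1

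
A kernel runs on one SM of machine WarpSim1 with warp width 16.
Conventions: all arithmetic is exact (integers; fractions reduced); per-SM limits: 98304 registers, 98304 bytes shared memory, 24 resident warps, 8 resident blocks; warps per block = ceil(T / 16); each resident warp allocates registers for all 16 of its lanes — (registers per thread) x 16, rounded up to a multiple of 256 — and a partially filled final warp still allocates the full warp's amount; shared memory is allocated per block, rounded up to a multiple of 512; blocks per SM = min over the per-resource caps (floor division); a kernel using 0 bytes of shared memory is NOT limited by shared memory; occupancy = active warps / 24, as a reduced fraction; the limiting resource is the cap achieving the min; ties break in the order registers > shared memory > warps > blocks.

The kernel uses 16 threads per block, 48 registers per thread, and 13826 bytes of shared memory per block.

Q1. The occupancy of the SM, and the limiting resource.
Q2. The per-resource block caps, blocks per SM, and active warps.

Answer: occupancy 1/4, limited by shared memory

registers: 128 blocks
shared memory: 6 blocks
warps: 24 blocks
blocks: 8 blocks

Answer: 6 blocks, 6 active warps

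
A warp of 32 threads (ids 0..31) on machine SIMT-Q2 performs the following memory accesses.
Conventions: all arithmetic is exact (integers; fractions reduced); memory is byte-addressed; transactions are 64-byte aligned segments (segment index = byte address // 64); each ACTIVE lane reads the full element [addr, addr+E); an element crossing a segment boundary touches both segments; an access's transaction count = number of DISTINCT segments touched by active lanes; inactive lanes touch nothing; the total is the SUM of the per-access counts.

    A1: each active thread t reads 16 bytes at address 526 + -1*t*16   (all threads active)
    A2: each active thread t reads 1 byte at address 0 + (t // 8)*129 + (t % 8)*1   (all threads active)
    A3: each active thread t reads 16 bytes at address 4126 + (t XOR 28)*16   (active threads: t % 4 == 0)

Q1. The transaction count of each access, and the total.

A1: 9 transactions
A2: 4 transactions
A3: 8 transactions

Answer: 9,4,8; total 21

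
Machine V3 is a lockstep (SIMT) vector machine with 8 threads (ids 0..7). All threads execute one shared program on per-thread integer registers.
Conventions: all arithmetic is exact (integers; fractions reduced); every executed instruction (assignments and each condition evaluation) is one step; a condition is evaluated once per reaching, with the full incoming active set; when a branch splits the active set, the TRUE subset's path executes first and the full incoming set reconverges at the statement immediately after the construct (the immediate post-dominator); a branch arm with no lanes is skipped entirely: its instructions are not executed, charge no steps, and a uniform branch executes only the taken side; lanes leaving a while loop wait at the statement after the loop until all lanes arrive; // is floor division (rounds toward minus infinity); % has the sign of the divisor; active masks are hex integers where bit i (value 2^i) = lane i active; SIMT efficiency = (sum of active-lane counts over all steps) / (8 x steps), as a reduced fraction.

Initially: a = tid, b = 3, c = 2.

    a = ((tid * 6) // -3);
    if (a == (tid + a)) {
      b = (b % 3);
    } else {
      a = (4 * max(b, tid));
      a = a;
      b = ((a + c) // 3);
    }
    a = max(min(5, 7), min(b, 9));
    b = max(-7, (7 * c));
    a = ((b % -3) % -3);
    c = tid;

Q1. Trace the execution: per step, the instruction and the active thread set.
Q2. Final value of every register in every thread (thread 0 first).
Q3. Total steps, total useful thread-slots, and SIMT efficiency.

step 0: a <- ((tid * 6) // -3)       0xff
step 1: eval (a == (tid + a))        0xff
step 2: b <- (b % 3)                 0x01
step 3: a <- (4 * max(b, tid))       0xfe
step 4: a <- a                       0xfe
step 5: b <- ((a + c) // 3)          0xfe
step 6: a <- max(min(5, 7), min(b, 9)) 0xff
step 7: b <- max(-7, (7 * c))        0xff
step 8: a <- ((b % -3) % -3)         0xff
step 9: c <- tid                     0xff

Answer: 10 steps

a: -1,-1,-1,-1,-1,-1,-1,-1
b: 14,14,14,14,14,14,14,14
c: 0,1,2,3,4,5,6,7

steps = 10; useful = 70; efficiency = 70/80 = 7/8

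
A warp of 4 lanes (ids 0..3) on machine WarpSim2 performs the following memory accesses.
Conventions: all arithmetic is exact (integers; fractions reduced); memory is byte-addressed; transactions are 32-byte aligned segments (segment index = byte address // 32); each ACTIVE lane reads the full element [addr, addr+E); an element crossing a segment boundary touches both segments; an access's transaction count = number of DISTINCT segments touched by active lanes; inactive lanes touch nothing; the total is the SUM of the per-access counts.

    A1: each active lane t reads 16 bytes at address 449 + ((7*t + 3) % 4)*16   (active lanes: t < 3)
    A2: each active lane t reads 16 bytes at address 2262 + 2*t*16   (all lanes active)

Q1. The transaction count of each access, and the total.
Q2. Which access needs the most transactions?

A1: 3 transactions
A2: 5 transactions

Answer: 3,5; total 8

Answer: A2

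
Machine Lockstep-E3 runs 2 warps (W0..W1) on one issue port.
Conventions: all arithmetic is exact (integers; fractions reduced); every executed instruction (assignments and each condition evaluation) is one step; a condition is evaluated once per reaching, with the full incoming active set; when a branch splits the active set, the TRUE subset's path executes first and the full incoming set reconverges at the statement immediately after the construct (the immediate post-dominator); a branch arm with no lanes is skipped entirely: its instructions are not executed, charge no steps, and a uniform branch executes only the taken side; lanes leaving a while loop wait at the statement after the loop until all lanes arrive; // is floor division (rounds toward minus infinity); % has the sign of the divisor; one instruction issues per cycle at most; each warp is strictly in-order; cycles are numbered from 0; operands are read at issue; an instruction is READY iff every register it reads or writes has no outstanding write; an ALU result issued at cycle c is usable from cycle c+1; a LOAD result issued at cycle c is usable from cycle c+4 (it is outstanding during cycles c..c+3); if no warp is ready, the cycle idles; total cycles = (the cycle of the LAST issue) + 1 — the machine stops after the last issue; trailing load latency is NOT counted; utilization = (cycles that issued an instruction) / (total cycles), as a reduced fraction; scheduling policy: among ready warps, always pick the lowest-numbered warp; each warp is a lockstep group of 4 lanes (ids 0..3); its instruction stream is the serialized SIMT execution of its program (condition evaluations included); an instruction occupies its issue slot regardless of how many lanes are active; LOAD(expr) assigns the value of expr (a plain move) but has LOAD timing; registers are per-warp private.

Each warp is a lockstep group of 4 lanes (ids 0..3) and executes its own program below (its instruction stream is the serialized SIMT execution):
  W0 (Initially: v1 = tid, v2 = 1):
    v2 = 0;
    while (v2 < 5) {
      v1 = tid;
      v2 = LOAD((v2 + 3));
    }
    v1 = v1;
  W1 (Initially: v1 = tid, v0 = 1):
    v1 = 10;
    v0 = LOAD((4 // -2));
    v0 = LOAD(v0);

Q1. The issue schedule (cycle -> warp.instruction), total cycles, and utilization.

cycle 0: W0.I0
cycle 1: W0.I1
cycle 2: W0.I2
cycle 3: W0.I3
cycle 4: W1.I0
cycle 5: W1.I1
cycle 6: idle
cycle 7: W0.I4
cycle 8: W0.I5
cycle 9: W0.I6
cycle 10: W1.I2
cycle 11: idle
cycle 12: idle
cycle 13: W0.I7
cycle 14: W0.I8

Answer: 15 cycles, utilization 4/5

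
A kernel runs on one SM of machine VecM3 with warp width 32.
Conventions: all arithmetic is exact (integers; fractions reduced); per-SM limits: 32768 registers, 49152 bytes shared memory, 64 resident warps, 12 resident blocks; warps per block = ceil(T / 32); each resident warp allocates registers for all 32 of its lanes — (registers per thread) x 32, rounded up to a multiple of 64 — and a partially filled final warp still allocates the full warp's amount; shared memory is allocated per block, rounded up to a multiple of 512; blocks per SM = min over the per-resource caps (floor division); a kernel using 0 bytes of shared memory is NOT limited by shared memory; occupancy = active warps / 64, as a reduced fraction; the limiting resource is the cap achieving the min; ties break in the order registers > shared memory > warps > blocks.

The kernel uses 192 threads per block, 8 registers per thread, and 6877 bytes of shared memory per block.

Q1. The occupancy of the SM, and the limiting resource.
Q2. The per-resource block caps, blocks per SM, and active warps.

Answer: occupancy 9/16, limited by shared memory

registers: 21 blocks
shared memory: 6 blocks
warps: 10 blocks
blocks: 12 blocks

Answer: 6 blocks, 36 active warps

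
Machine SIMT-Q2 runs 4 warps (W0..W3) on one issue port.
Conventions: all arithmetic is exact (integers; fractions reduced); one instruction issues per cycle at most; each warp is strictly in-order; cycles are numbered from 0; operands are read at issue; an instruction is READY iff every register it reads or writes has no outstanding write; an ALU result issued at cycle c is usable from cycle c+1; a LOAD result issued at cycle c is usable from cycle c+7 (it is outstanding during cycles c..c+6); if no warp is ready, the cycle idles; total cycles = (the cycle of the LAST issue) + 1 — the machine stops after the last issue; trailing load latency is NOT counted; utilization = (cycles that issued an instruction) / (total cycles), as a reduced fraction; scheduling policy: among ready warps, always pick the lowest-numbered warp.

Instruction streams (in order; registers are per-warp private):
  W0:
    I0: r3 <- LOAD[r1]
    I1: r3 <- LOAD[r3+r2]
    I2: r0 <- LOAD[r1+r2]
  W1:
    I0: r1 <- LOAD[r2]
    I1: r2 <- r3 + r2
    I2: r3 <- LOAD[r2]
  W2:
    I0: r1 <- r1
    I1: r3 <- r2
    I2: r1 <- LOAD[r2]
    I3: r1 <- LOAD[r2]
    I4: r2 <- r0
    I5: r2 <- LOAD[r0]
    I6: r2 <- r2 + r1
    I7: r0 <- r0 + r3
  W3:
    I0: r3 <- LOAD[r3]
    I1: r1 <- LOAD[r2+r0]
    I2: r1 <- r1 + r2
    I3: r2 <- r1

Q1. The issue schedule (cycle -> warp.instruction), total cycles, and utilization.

cycle 0: W0.I0
cycle 1: W1.I0
cycle 2: W1.I1
cycle 3: W1.I2
cycle 4: W2.I0
cycle 5: W2.I1
cycle 6: W2.I2
cycle 7: W0.I1
cycle 8: W0.I2
cycle 9: W3.I0
cycle 10: W3.I1
cycle 11: idle
cycle 12: idle
cycle 13: W2.I3
cycle 14: W2.I4
cycle 15: W2.I5
cycle 16: idle
cycle 17: W3.I2
cycle 18: W3.I3
cycle 19: idle
cycle 20: idle
cycle 21: idle
cycle 22: W2.I6
cycle 23: W2.I7

Answer: 24 cycles, utilization 3/4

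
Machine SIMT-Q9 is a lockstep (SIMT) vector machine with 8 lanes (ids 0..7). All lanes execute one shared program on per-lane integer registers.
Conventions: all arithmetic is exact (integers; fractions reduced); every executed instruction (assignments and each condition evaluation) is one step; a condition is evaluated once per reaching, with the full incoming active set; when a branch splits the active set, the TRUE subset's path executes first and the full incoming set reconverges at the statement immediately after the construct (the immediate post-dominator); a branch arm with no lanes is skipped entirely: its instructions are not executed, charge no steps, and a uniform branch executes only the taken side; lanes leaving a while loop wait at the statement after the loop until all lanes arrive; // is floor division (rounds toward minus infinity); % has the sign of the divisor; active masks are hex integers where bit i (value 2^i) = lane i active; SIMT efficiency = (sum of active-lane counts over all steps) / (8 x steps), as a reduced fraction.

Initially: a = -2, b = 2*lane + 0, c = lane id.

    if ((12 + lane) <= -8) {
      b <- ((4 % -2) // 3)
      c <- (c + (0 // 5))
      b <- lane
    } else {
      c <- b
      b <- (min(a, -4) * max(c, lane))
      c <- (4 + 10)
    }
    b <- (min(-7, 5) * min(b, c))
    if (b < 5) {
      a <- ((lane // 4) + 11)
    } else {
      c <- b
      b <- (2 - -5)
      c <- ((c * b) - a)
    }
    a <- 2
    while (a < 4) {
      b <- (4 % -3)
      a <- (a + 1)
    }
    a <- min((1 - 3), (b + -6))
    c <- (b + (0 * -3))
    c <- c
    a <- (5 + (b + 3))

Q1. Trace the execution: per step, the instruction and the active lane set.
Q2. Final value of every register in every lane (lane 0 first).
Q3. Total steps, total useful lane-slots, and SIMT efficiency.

step 0: eval ((12 + lane) <= -8)     0xff
step 1: c <- b                       0xff
step 2: b <- (min(a, -4) * max(c, lane)) 0xff
step 3: c <- (4 + 10)                0xff
step 4: b <- (min(-7, 5) * min(b, c)) 0xff
step 5: eval (b < 5)                 0xff
step 6: a <- ((lane // 4) + 11)      0x01
step 7: c <- b                       0xfe
step 8: b <- (2 - -5)                0xfe
step 9: c <- ((c * b) - a)           0xfe
step 10: a <- 2                       0xff
step 11: eval (a < 4)                 0xff
step 12: b <- (4 % -3)                0xff
step 13: a <- (a + 1)                 0xff
step 14: eval (a < 4)                 0xff
step 15: b <- (4 % -3)                0xff
step 16: a <- (a + 1)                 0xff
step 17: eval (a < 4)                 0xff
step 18: a <- min((1 - 3), (b + -6))  0xff
step 19: c <- (b + (0 * -3))          0xff
step 20: c <- c                       0xff
step 21: a <- (5 + (b + 3))           0xff

Answer: 22 steps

a: 6,6,6,6,6,6,6,6
b: -2,-2,-2,-2,-2,-2,-2,-2
c: -2,-2,-2,-2,-2,-2,-2,-2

steps = 22; useful = 166; efficiency = 166/176 = 83/88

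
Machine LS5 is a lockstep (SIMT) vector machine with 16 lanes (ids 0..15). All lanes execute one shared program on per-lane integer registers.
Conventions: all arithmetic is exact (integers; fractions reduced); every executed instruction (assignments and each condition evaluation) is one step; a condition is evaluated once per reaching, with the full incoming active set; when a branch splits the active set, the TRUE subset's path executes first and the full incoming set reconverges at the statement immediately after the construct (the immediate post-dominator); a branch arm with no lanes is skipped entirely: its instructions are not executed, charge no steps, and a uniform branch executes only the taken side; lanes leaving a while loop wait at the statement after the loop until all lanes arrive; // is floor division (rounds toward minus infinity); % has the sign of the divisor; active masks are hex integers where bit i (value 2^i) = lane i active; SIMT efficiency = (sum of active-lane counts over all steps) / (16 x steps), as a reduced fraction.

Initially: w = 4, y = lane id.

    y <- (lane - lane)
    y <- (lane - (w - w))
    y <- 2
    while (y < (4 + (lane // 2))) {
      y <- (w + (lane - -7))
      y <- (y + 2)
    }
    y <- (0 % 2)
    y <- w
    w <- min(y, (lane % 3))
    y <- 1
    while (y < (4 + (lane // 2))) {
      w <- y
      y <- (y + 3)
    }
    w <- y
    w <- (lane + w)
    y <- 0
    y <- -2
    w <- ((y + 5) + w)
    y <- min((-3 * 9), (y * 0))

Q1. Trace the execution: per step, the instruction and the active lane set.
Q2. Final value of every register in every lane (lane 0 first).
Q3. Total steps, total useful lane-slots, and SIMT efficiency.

step 0: y <- (lane - lane)           0xffff
step 1: y <- (lane - (w - w))        0xffff
step 2: y <- 2                       0xffff
step 3: eval (y < (4 + (lane // 2))) 0xffff
step 4: y <- (w + (lane - -7))       0xffff
step 5: y <- (y + 2)                 0xffff
step 6: eval (y < (4 + (lane // 2))) 0xffff
step 7: y <- (0 % 2)                 0xffff
step 8: y <- w                       0xffff
step 9: w <- min(y, (lane % 3))      0xffff
step 10: y <- 1                       0xffff
step 11: eval (y < (4 + (lane // 2))) 0xffff
step 12: w <- y                       0xffff
step 13: y <- (y + 3)                 0xffff
step 14: eval (y < (4 + (lane // 2))) 0xffff
step 15: w <- y                       0xfffc
step 16: y <- (y + 3)                 0xfffc
step 17: eval (y < (4 + (lane // 2))) 0xfffc
step 18: w <- y                       0xff00
step 19: y <- (y + 3)                 0xff00
step 20: eval (y < (4 + (lane // 2))) 0xff00
step 21: w <- y                       0xc000
step 22: y <- (y + 3)                 0xc000
step 23: eval (y < (4 + (lane // 2))) 0xc000
step 24: w <- y                       0xffff
step 25: w <- (lane + w)              0xffff
step 26: y <- 0                       0xffff
step 27: y <- -2                      0xffff
step 28: w <- ((y + 5) + w)           0xffff
step 29: y <- min((-3 * 9), (y * 0))  0xffff

Answer: 30 steps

w: 7,8,12,13,14,15,16,17,21,22,23,24,25,26,30,31
y: -27,-27,-27,-27,-27,-27,-27,-27,-27,-27,-27,-27,-27,-27,-27,-27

steps = 30; useful = 408; efficiency = 408/480 = 17/20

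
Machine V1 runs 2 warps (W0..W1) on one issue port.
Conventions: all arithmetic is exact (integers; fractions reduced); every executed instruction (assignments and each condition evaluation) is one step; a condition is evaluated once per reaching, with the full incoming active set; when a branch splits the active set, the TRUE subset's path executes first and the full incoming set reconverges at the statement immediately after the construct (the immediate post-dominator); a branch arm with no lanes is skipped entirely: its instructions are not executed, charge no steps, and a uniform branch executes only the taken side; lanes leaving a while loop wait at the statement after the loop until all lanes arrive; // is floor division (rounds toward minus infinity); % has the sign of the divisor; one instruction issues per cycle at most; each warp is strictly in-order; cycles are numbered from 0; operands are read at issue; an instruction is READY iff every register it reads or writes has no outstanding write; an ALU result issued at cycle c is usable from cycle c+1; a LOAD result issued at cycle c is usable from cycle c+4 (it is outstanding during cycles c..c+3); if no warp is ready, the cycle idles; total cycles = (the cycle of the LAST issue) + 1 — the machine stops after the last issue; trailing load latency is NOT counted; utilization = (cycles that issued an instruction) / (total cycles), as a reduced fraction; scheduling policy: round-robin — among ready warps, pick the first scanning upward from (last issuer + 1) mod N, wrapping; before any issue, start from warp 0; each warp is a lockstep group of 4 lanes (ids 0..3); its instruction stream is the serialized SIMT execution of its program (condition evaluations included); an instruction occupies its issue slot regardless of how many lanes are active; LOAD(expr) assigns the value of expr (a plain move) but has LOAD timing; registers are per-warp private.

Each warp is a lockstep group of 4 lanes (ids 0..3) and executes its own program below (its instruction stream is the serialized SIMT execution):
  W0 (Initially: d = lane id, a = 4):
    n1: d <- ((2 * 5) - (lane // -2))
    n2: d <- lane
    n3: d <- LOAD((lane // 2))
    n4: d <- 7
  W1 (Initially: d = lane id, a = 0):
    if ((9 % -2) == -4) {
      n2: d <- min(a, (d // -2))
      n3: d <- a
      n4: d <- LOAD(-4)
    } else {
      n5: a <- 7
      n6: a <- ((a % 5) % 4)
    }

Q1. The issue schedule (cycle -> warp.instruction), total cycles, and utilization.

cycle 0: W0.I0
cycle 1: W1.I0
cycle 2: W0.I1
cycle 3: W1.I1
cycle 4: W0.I2
cycle 5: W1.I2
cycle 6: idle
cycle 7: idle
cycle 8: W0.I3

Answer: 9 cycles, utilization 7/9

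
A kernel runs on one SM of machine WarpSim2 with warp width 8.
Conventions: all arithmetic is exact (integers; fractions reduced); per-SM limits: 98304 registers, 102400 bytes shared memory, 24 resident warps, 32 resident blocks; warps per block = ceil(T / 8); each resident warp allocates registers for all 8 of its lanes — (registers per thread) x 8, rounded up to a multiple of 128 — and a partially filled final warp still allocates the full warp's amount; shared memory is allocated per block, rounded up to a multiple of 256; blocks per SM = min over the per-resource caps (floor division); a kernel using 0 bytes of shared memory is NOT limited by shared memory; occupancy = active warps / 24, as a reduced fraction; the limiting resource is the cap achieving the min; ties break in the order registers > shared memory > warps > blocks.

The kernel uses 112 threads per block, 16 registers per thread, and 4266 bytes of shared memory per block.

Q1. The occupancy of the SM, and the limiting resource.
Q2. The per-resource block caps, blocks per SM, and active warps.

Answer: occupancy 7/12, limited by warps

registers: 54 blocks
shared memory: 23 blocks
warps: 1 block
blocks: 32 blocks

Answer: 1 block, 14 active warps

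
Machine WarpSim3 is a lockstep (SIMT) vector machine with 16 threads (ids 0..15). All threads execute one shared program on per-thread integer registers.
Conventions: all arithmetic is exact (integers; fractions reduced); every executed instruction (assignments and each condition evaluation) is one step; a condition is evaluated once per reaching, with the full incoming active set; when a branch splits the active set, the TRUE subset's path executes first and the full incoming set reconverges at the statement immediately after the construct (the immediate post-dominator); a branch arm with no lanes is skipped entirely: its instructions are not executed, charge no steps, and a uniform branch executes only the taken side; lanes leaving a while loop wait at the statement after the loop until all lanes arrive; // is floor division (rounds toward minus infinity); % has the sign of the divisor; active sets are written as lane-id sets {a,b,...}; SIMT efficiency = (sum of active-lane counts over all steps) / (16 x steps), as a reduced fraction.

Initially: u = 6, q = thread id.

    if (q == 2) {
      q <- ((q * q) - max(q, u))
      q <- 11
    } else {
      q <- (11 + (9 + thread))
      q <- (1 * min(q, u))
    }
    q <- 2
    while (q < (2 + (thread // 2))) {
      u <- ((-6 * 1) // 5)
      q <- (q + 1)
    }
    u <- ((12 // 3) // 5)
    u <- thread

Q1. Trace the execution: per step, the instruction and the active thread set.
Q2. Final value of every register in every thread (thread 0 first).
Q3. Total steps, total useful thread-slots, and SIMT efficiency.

step 0: eval (q == 2)                {0,1,2,3,4,5,6,7,8,9,10,11,12,13,14,15}
step 1: q <- ((q * q) - max(q, u))   {2}
step 2: q <- 11                      {2}
step 3: q <- (11 + (9 + thread))     {0,1,3,4,5,6,7,8,9,10,11,12,13,14,15}
step 4: q <- (1 * min(q, u))         {0,1,3,4,5,6,7,8,9,10,11,12,13,14,15}
step 5: q <- 2                       {0,1,2,3,4,5,6,7,8,9,10,11,12,13,14,15}
step 6: eval (q < (2 + (thread // 2))) {0,1,2,3,4,5,6,7,8,9,10,11,12,13,14,15}
step 7: u <- ((-6 * 1) // 5)         {2,3,4,5,6,7,8,9,10,11,12,13,14,15}
step 8: q <- (q + 1)                 {2,3,4,5,6,7,8,9,10,11,12,13,14,15}
step 9: eval (q < (2 + (thread // 2))) {2,3,4,5,6,7,8,9,10,11,12,13,14,15}
step 10: u <- ((-6 * 1) // 5)         {4,5,6,7,8,9,10,11,12,13,14,15}
step 11: q <- (q + 1)                 {4,5,6,7,8,9,10,11,12,13,14,15}
step 12: eval (q < (2 + (thread // 2))) {4,5,6,7,8,9,10,11,12,13,14,15}
step 13: u <- ((-6 * 1) // 5)         {6,7,8,9,10,11,12,13,14,15}
step 14: q <- (q + 1)                 {6,7,8,9,10,11,12,13,14,15}
step 15: eval (q < (2 + (thread // 2))) {6,7,8,9,10,11,12,13,14,15}
step 16: u <- ((-6 * 1) // 5)         {8,9,10,11,12,13,14,15}
step 17: q <- (q + 1)                 {8,9,10,11,12,13,14,15}
step 18: eval (q < (2 + (thread // 2))) {8,9,10,11,12,13,14,15}
step 19: u <- ((-6 * 1) // 5)         {10,11,12,13,14,15}
step 20: q <- (q + 1)                 {10,11,12,13,14,15}
step 21: eval (q < (2 + (thread // 2))) {10,11,12,13,14,15}
step 22: u <- ((-6 * 1) // 5)         {12,13,14,15}
step 23: q <- (q + 1)                 {12,13,14,15}
step 24: eval (q < (2 + (thread // 2))) {12,13,14,15}
step 25: u <- ((-6 * 1) // 5)         {14,15}
step 26: q <- (q + 1)                 {14,15}
step 27: eval (q < (2 + (thread // 2))) {14,15}
step 28: u <- ((12 // 3) // 5)        {0,1,2,3,4,5,6,7,8,9,10,11,12,13,14,15}
step 29: u <- thread                  {0,1,2,3,4,5,6,7,8,9,10,11,12,13,14,15}

Answer: 30 steps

u: 0,1,2,3,4,5,6,7,8,9,10,11,12,13,14,15
q: 2,2,3,3,4,4,5,5,6,6,7,7,8,8,9,9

steps = 30; useful = 280; efficiency = 280/480 = 7/12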